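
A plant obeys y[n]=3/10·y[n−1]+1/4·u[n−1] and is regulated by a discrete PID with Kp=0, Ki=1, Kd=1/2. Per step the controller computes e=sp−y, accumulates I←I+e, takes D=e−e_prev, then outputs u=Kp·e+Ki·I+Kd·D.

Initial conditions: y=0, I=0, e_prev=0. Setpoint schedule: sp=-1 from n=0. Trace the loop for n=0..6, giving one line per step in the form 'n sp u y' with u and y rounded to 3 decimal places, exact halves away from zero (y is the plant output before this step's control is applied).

(exact arithmetic carried between steps; '≈' marks a value shown rounded to 6 d.p. or computed from one; I and e_prev carry over from the previous line; the table rounds u and y to 3 d.p., halves away from zero)
n=0: y=0, sp=-1, e=sp−y=-1; I=-1, D=e−e_prev=-1; u=0·(-1)+1·(-1)+1/2·(-1)=-1.5; next y=3/10·0+1/4·(-1.5)=-0.375
n=1: y=-0.375, sp=-1, e=sp−y=-0.625; I=-1.625, D=e−e_prev=0.375; u=0·(-0.625)+1·(-1.625)+1/2·0.375=-1.4375; next y=3/10·(-0.375)+1/4·(-1.4375)=-0.471875
n=2: y=-0.471875, sp=-1, e=sp−y=-0.528125; I=-2.153125, D=e−e_prev=0.096875; u=0·(-0.528125)+1·(-2.153125)+1/2·0.096875≈-2.104688; next y=3/10·(-0.471875)+1/4·(-2.104688)≈-0.667734
n=3: y≈-0.667734, sp=-1, e=sp−y≈-0.332266; I≈-2.485391, D=e−e_prev≈0.195859; u=0·(-0.332266)+1·(-2.485391)+1/2·0.195859≈-2.387461; next y=3/10·(-0.667734)+1/4·(-2.387461)≈-0.797186
n=4: y≈-0.797186, sp=-1, e=sp−y≈-0.202814; I≈-2.688205, D=e−e_prev≈0.129451; u=0·(-0.202814)+1·(-2.688205)+1/2·0.129451≈-2.623479; next y=3/10·(-0.797186)+1/4·(-2.623479)≈-0.895026
n=5: y≈-0.895026, sp=-1, e=sp−y≈-0.104974; I≈-2.793180, D=e−e_prev≈0.097840; u=0·(-0.104974)+1·(-2.793180)+1/2·0.097840≈-2.744260; next y=3/10·(-0.895026)+1/4·(-2.744260)≈-0.954573
n=6: y≈-0.954573, sp=-1, e=sp−y≈-0.045427; I≈-2.838607, D=e−e_prev≈0.059547; u=0·(-0.045427)+1·(-2.838607)+1/2·0.059547≈-2.808833; next y=3/10·(-0.954573)+1/4·(-2.808833)≈-0.988580

0 -1 -1.500 0.000
1 -1 -1.438 -0.375
2 -1 -2.105 -0.472
3 -1 -2.387 -0.668
4 -1 -2.623 -0.797
5 -1 -2.744 -0.895
6 -1 -2.809 -0.955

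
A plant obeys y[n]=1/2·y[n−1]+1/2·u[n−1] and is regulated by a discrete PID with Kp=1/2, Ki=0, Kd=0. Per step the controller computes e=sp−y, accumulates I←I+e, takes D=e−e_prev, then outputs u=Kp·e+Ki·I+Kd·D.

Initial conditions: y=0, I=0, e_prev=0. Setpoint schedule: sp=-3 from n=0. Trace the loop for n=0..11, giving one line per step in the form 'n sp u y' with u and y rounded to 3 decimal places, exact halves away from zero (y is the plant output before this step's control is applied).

0 -3 -1.500 0.000
1 -3 -1.125 -0.750
2 -3 -1.031 -0.938
3 -3 -1.008 -0.984
4 -3 -1.002 -0.996
5 -3 -1.000 -0.999
6 -3 -1.000 -1.000
7 -3 -1.000 -1.000
8 -3 -1.000 -1.000
9 -3 -1.000 -1.000
10 -3 -1.000 -1.000
11 -3 -1.000 -1.000

(exact arithmetic carried between steps; '≈' marks a value shown rounded to 6 d.p. or computed from one; I and e_prev carry over from the previous line; the table rounds u and y to 3 d.p., halves away from zero)
n=0: y=0, sp=-3, e=sp−y=-3; I=-3, D=e−e_prev=-3; u=1/2·(-3)+0·(-3)+0·(-3)=-1.5; next y=1/2·0+1/2·(-1.5)=-0.75
n=1: y=-0.75, sp=-3, e=sp−y=-2.25; I=-5.25, D=e−e_prev=0.75; u=1/2·(-2.25)+0·(-5.25)+0·0.75=-1.125; next y=1/2·(-0.75)+1/2·(-1.125)=-0.9375
n=2: y=-0.9375, sp=-3, e=sp−y=-2.0625; I=-7.3125, D=e−e_prev=0.1875; u=1/2·(-2.0625)+0·(-7.3125)+0·0.1875=-1.03125; next y=1/2·(-0.9375)+1/2·(-1.03125)=-0.984375
n=3: y=-0.984375, sp=-3, e=sp−y=-2.015625; I=-9.328125, D=e−e_prev=0.046875; u=1/2·(-2.015625)+0·(-9.328125)+0·0.046875≈-1.007813; next y=1/2·(-0.984375)+1/2·(-1.007813)≈-0.996094
n=4: y≈-0.996094, sp=-3, e=sp−y≈-2.003906; I≈-11.332031, D=e−e_prev≈0.011719; u=1/2·(-2.003906)+0·(-11.332031)+0·0.011719≈-1.001953; next y=1/2·(-0.996094)+1/2·(-1.001953)≈-0.999023
n=5: y≈-0.999023, sp=-3, e=sp−y≈-2.000977; I≈-13.333008, D=e−e_prev≈0.002930; u=1/2·(-2.000977)+0·(-13.333008)+0·0.002930≈-1.000488; next y=1/2·(-0.999023)+1/2·(-1.000488)≈-0.999756
n=6: y≈-0.999756, sp=-3, e=sp−y≈-2.000244; I≈-15.333252, D=e−e_prev≈0.000732; u=1/2·(-2.000244)+0·(-15.333252)+0·0.000732≈-1.000122; next y=1/2·(-0.999756)+1/2·(-1.000122)≈-0.999939
n=7: y≈-0.999939, sp=-3, e=sp−y≈-2.000061; I≈-17.333313, D=e−e_prev≈0.000183; u=1/2·(-2.000061)+0·(-17.333313)+0·0.000183≈-1.000031; next y=1/2·(-0.999939)+1/2·(-1.000031)≈-0.999985
n=8: y≈-0.999985, sp=-3, e=sp−y≈-2.000015; I≈-19.333328, D=e−e_prev≈0.000046; u=1/2·(-2.000015)+0·(-19.333328)+0·0.000046≈-1.000008; next y=1/2·(-0.999985)+1/2·(-1.000008)≈-0.999996
n=9: y≈-0.999996, sp=-3, e=sp−y≈-2.000004; I≈-21.333332, D=e−e_prev≈0.000011; u=1/2·(-2.000004)+0·(-21.333332)+0·0.000011≈-1.000002; next y=1/2·(-0.999996)+1/2·(-1.000002)≈-0.999999
n=10: y≈-0.999999, sp=-3, e=sp−y≈-2.000001; I≈-23.333333, D=e−e_prev≈0.000003; u=1/2·(-2.000001)+0·(-23.333333)+0·0.000003≈-1.000000; next y=1/2·(-0.999999)+1/2·(-1.000000)≈-1.000000
n=11: y≈-1.000000, sp=-3, e=sp−y≈-2.000000; I≈-25.333333, D=e−e_prev≈0.000001; u=1/2·(-2.000000)+0·(-25.333333)+0·0.000001≈-1.000000; next y=1/2·(-1.000000)+1/2·(-1.000000)≈-1.000000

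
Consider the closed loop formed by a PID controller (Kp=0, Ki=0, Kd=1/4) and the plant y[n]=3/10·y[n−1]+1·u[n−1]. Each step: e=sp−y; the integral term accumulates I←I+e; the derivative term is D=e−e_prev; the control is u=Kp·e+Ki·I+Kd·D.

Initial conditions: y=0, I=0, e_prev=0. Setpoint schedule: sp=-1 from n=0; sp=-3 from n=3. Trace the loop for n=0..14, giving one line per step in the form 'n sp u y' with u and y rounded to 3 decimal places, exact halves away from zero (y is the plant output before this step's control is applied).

0 -1 -0.250 0.000
1 -1 0.063 -0.250
2 -1 -0.059 -0.013
3 -3 -0.487 -0.063
4 -3 0.111 -0.506
5 -3 -0.116 -0.041
6 -3 0.022 -0.129
7 -3 -0.028 -0.017
8 -3 0.004 -0.033
9 -3 -0.007 -0.006
10 -3 0.001 -0.009
11 -3 -0.002 -0.002
12 -3 0.000 -0.002
13 -3 0.000 -0.001
14 -3 0.000 -0.001

(exact arithmetic carried between steps; '≈' marks a value shown rounded to 6 d.p. or computed from one; I and e_prev carry over from the previous line; the table rounds u and y to 3 d.p., halves away from zero)
n=0: y=0, sp=-1, e=sp−y=-1; I=-1, D=e−e_prev=-1; u=0·(-1)+0·(-1)+1/4·(-1)=-0.25; next y=3/10·0+1·(-0.25)=-0.25
n=1: y=-0.25, sp=-1, e=sp−y=-0.75; I=-1.75, D=e−e_prev=0.25; u=0·(-0.75)+0·(-1.75)+1/4·0.25=0.0625; next y=3/10·(-0.25)+1·0.0625=-0.0125
n=2: y=-0.0125, sp=-1, e=sp−y=-0.9875; I=-2.7375, D=e−e_prev=-0.2375; u=0·(-0.9875)+0·(-2.7375)+1/4·(-0.2375)=-0.059375; next y=3/10·(-0.0125)+1·(-0.059375)=-0.063125
n=3: y=-0.063125, sp=-3, e=sp−y=-2.936875; I=-5.674375, D=e−e_prev=-1.949375; u=0·(-2.936875)+0·(-5.674375)+1/4·(-1.949375)≈-0.487344; next y=3/10·(-0.063125)+1·(-0.487344)≈-0.506281
n=4: y≈-0.506281, sp=-3, e=sp−y≈-2.493719; I≈-8.168094, D=e−e_prev≈0.443156; u=0·(-2.493719)+0·(-8.168094)+1/4·0.443156≈0.110789; next y=3/10·(-0.506281)+1·0.110789≈-0.041095
n=5: y≈-0.041095, sp=-3, e=sp−y≈-2.958905; I≈-11.126998, D=e−e_prev≈-0.465186; u=0·(-2.958905)+0·(-11.126998)+1/4·(-0.465186)≈-0.116296; next y=3/10·(-0.041095)+1·(-0.116296)≈-0.128625
n=6: y≈-0.128625, sp=-3, e=sp−y≈-2.871375; I≈-13.998373, D=e−e_prev≈0.087530; u=0·(-2.871375)+0·(-13.998373)+1/4·0.087530≈0.021882; next y=3/10·(-0.128625)+1·0.021882≈-0.016705
n=7: y≈-0.016705, sp=-3, e=sp−y≈-2.983295; I≈-16.981668, D=e−e_prev≈-0.111920; u=0·(-2.983295)+0·(-16.981668)+1/4·(-0.111920)≈-0.027980; next y=3/10·(-0.016705)+1·(-0.027980)≈-0.032992
n=8: y≈-0.032992, sp=-3, e=sp−y≈-2.967008; I≈-19.948677, D=e−e_prev≈0.016286; u=0·(-2.967008)+0·(-19.948677)+1/4·0.016286≈0.004072; next y=3/10·(-0.032992)+1·0.004072≈-0.005826
n=9: y≈-0.005826, sp=-3, e=sp−y≈-2.994174; I≈-22.942851, D=e−e_prev≈-0.027166; u=0·(-2.994174)+0·(-22.942851)+1/4·(-0.027166)≈-0.006791; next y=3/10·(-0.005826)+1·(-0.006791)≈-0.008539
n=10: y≈-0.008539, sp=-3, e=sp−y≈-2.991461; I≈-25.934312, D=e−e_prev≈0.002713; u=0·(-2.991461)+0·(-25.934312)+1/4·0.002713≈0.000678; next y=3/10·(-0.008539)+1·0.000678≈-0.001883
n=11: y≈-0.001883, sp=-3, e=sp−y≈-2.998117; I≈-28.932428, D=e−e_prev≈-0.006656; u=0·(-2.998117)+0·(-28.932428)+1/4·(-0.006656)≈-0.001664; next y=3/10·(-0.001883)+1·(-0.001664)≈-0.002229
n=12: y≈-0.002229, sp=-3, e=sp−y≈-2.997771; I≈-31.930199, D=e−e_prev≈0.000346; u=0·(-2.997771)+0·(-31.930199)+1/4·0.000346≈0.000086; next y=3/10·(-0.002229)+1·0.000086≈-0.000582
n=13: y≈-0.000582, sp=-3, e=sp−y≈-2.999418; I≈-34.929617, D=e−e_prev≈-0.001647; u=0·(-2.999418)+0·(-34.929617)+1/4·(-0.001647)≈-0.000412; next y=3/10·(-0.000582)+1·(-0.000412)≈-0.000586
n=14: y≈-0.000586, sp=-3, e=sp−y≈-2.999414; I≈-37.929031, D=e−e_prev≈0.000004; u=0·(-2.999414)+0·(-37.929031)+1/4·0.000004≈0.000001; next y=3/10·(-0.000586)+1·0.000001≈-0.000175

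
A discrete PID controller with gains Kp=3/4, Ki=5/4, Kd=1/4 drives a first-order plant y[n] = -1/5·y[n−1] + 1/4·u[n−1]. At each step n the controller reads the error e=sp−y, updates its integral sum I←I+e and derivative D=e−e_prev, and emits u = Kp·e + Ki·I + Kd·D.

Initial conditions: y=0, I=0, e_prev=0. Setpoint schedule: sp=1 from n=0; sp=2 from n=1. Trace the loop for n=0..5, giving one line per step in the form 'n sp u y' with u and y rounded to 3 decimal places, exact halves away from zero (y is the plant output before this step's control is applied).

0 1 2.250 0.000
1 2 4.234 0.563
2 2 5.059 0.946
3 2 6.181 1.075
4 2 6.796 1.330
5 2 7.466 1.433

(exact arithmetic carried between steps; '≈' marks a value shown rounded to 6 d.p. or computed from one; I and e_prev carry over from the previous line; the table rounds u and y to 3 d.p., halves away from zero)
n=0: y=0, sp=1, e=sp−y=1; I=1, D=e−e_prev=1; u=3/4·1+5/4·1+1/4·1=2.25; next y=-1/5·0+1/4·2.25=0.5625
n=1: y=0.5625, sp=2, e=sp−y=1.4375; I=2.4375, D=e−e_prev=0.4375; u=3/4·1.4375+5/4·2.4375+1/4·0.4375=4.234375; next y=-1/5·0.5625+1/4·4.234375≈0.946094
n=2: y≈0.946094, sp=2, e=sp−y≈1.053906; I≈3.491406, D=e−e_prev≈-0.383594; u=3/4·1.053906+5/4·3.491406+1/4·(-0.383594)≈5.058789; next y=-1/5·0.946094+1/4·5.058789≈1.075479
n=3: y≈1.075479, sp=2, e=sp−y≈0.924521; I≈4.415928, D=e−e_prev≈-0.129385; u=3/4·0.924521+5/4·4.415928+1/4·(-0.129385)≈6.180955; next y=-1/5·1.075479+1/4·6.180955≈1.330143
n=4: y≈1.330143, sp=2, e=sp−y≈0.669857; I≈5.085785, D=e−e_prev≈-0.254664; u=3/4·0.669857+5/4·5.085785+1/4·(-0.254664)≈6.795958; next y=-1/5·1.330143+1/4·6.795958≈1.432961
n=5: y≈1.432961, sp=2, e=sp−y≈0.567039; I≈5.652824, D=e−e_prev≈-0.102818; u=3/4·0.567039+5/4·5.652824+1/4·(-0.102818)≈7.465605; next y=-1/5·1.432961+1/4·7.465605≈1.579809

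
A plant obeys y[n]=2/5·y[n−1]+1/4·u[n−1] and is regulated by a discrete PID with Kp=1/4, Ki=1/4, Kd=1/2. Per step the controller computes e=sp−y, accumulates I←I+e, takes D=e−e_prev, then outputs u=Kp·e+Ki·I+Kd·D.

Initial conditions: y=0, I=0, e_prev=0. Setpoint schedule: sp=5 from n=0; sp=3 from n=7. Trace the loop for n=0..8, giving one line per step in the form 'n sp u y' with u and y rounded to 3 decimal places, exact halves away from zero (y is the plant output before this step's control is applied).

0 5 5.000 0.000
1 5 2.500 1.250
2 5 4.188 1.125
3 5 4.722 1.497
4 5 5.501 1.779
5 5 6.140 2.087
6 5 6.739 2.370
7 3 5.275 2.633
8 3 6.759 2.372

(exact arithmetic carried between steps; '≈' marks a value shown rounded to 6 d.p. or computed from one; I and e_prev carry over from the previous line; the table rounds u and y to 3 d.p., halves away from zero)
n=0: y=0, sp=5, e=sp−y=5; I=5, D=e−e_prev=5; u=1/4·5+1/4·5+1/2·5=5; next y=2/5·0+1/4·5=1.25
n=1: y=1.25, sp=5, e=sp−y=3.75; I=8.75, D=e−e_prev=-1.25; u=1/4·3.75+1/4·8.75+1/2·(-1.25)=2.5; next y=2/5·1.25+1/4·2.5=1.125
n=2: y=1.125, sp=5, e=sp−y=3.875; I=12.625, D=e−e_prev=0.125; u=1/4·3.875+1/4·12.625+1/2·0.125=4.1875; next y=2/5·1.125+1/4·4.1875=1.496875
n=3: y=1.496875, sp=5, e=sp−y=3.503125; I=16.128125, D=e−e_prev=-0.371875; u=1/4·3.503125+1/4·16.128125+1/2·(-0.371875)=4.721875; next y=2/5·1.496875+1/4·4.721875≈1.779219
n=4: y≈1.779219, sp=5, e=sp−y≈3.220781; I≈19.348906, D=e−e_prev≈-0.282344; u=1/4·3.220781+1/4·19.348906+1/2·(-0.282344)≈5.50125; next y=2/5·1.779219+1/4·5.50125≈2.087
n=5: y=2.087, sp=5, e=sp−y=2.913; I≈22.261906, D=e−e_prev≈-0.307781; u=1/4·2.913+1/4·22.261906+1/2·(-0.307781)≈6.139836; next y=2/5·2.087+1/4·6.139836≈2.369759
n=6: y≈2.369759, sp=5, e=sp−y≈2.630241; I≈24.892147, D=e−e_prev≈-0.282759; u=1/4·2.630241+1/4·24.892147+1/2·(-0.282759)≈6.739218; next y=2/5·2.369759+1/4·6.739218≈2.632708
n=7: y≈2.632708, sp=3, e=sp−y≈0.367292; I≈25.259439, D=e−e_prev≈-2.262949; u=1/4·0.367292+1/4·25.259439+1/2·(-2.262949)≈5.275208; next y=2/5·2.632708+1/4·5.275208≈2.371885
n=8: y≈2.371885, sp=3, e=sp−y≈0.628115; I≈25.887554, D=e−e_prev≈0.260823; u=1/4·0.628115+1/4·25.887554+1/2·0.260823≈6.759329; next y=2/5·2.371885+1/4·6.759329≈2.638586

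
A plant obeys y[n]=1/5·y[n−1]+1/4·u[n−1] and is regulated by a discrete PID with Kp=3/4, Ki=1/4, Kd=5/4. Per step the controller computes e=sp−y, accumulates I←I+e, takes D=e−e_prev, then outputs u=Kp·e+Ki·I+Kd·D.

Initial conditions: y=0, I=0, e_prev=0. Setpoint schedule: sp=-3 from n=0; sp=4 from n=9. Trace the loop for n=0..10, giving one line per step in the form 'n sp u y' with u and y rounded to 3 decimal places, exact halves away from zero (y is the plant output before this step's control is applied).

0 -3 -6.750 0.000
1 -3 0.047 -1.688
2 -3 -5.454 -0.326
3 -3 -1.939 -1.429
4 -3 -5.192 -0.771
5 -3 -3.393 -1.452
6 -3 -5.337 -1.139
7 -3 -4.458 -1.562
8 -3 -5.651 -1.427
9 4 10.485 -1.698
10 4 -6.134 2.282

(exact arithmetic carried between steps; '≈' marks a value shown rounded to 6 d.p. or computed from one; I and e_prev carry over from the previous line; the table rounds u and y to 3 d.p., halves away from zero)
n=0: y=0, sp=-3, e=sp−y=-3; I=-3, D=e−e_prev=-3; u=3/4·(-3)+1/4·(-3)+5/4·(-3)=-6.75; next y=1/5·0+1/4·(-6.75)=-1.6875
n=1: y=-1.6875, sp=-3, e=sp−y=-1.3125; I=-4.3125, D=e−e_prev=1.6875; u=3/4·(-1.3125)+1/4·(-4.3125)+5/4·1.6875=0.046875; next y=1/5·(-1.6875)+1/4·0.046875≈-0.325781
n=2: y≈-0.325781, sp=-3, e=sp−y≈-2.674219; I≈-6.986719, D=e−e_prev≈-1.361719; u=3/4·(-2.674219)+1/4·(-6.986719)+5/4·(-1.361719)≈-5.454492; next y=1/5·(-0.325781)+1/4·(-5.454492)≈-1.428779
n=3: y≈-1.428779, sp=-3, e=sp−y≈-1.571221; I≈-8.557939, D=e−e_prev≈1.102998; u=3/4·(-1.571221)+1/4·(-8.557939)+5/4·1.102998≈-1.939153; next y=1/5·(-1.428779)+1/4·(-1.939153)≈-0.770544
n=4: y≈-0.770544, sp=-3, e=sp−y≈-2.229456; I≈-10.787395, D=e−e_prev≈-0.658235; u=3/4·(-2.229456)+1/4·(-10.787395)+5/4·(-0.658235)≈-5.191735; next y=1/5·(-0.770544)+1/4·(-5.191735)≈-1.452043
n=5: y≈-1.452043, sp=-3, e=sp−y≈-1.547957; I≈-12.335353, D=e−e_prev≈0.681498; u=3/4·(-1.547957)+1/4·(-12.335353)+5/4·0.681498≈-3.392933; next y=1/5·(-1.452043)+1/4·(-3.392933)≈-1.138642
n=6: y≈-1.138642, sp=-3, e=sp−y≈-1.861358; I≈-14.196711, D=e−e_prev≈-0.313401; u=3/4·(-1.861358)+1/4·(-14.196711)+5/4·(-0.313401)≈-5.336947; next y=1/5·(-1.138642)+1/4·(-5.336947)≈-1.561965
n=7: y≈-1.561965, sp=-3, e=sp−y≈-1.438035; I≈-15.634746, D=e−e_prev≈0.423323; u=3/4·(-1.438035)+1/4·(-15.634746)+5/4·0.423323≈-4.458058; next y=1/5·(-1.561965)+1/4·(-4.458058)≈-1.426908
n=8: y≈-1.426908, sp=-3, e=sp−y≈-1.573092; I≈-17.207838, D=e−e_prev≈-0.135058; u=3/4·(-1.573092)+1/4·(-17.207838)+5/4·(-0.135058)≈-5.650601; next y=1/5·(-1.426908)+1/4·(-5.650601)≈-1.698032
n=9: y≈-1.698032, sp=4, e=sp−y≈5.698032; I≈-11.509807, D=e−e_prev≈7.271124; u=3/4·5.698032+1/4·(-11.509807)+5/4·7.271124≈10.484977; next y=1/5·(-1.698032)+1/4·10.484977≈2.281638
n=10: y≈2.281638, sp=4, e=sp−y≈1.718362; I≈-9.791444, D=e−e_prev≈-3.979670; u=3/4·1.718362+1/4·(-9.791444)+5/4·(-3.979670)≈-6.133677; next y=1/5·2.281638+1/4·(-6.133677)≈-1.077092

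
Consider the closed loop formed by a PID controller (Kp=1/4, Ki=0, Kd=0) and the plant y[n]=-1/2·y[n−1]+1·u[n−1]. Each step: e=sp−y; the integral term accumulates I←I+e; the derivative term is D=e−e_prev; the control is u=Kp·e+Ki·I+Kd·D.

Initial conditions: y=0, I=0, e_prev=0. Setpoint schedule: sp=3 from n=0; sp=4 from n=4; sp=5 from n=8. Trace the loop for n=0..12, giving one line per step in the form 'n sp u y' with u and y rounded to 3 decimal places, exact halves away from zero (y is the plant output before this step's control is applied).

0 3 0.750 0.000
1 3 0.563 0.750
2 3 0.703 0.188
3 3 0.598 0.609
4 4 0.927 0.293
5 4 0.805 0.780
6 4 0.896 0.415
7 4 0.828 0.689
8 5 1.129 0.483
9 5 1.028 0.888
10 5 1.104 0.584
11 5 1.047 0.812
12 5 1.090 0.641

(exact arithmetic carried between steps; '≈' marks a value shown rounded to 6 d.p. or computed from one; I and e_prev carry over from the previous line; the table rounds u and y to 3 d.p., halves away from zero)
n=0: y=0, sp=3, e=sp−y=3; I=3, D=e−e_prev=3; u=1/4·3+0·3+0·3=0.75; next y=-1/2·0+1·0.75=0.75
n=1: y=0.75, sp=3, e=sp−y=2.25; I=5.25, D=e−e_prev=-0.75; u=1/4·2.25+0·5.25+0·(-0.75)=0.5625; next y=-1/2·0.75+1·0.5625=0.1875
n=2: y=0.1875, sp=3, e=sp−y=2.8125; I=8.0625, D=e−e_prev=0.5625; u=1/4·2.8125+0·8.0625+0·0.5625=0.703125; next y=-1/2·0.1875+1·0.703125=0.609375
n=3: y=0.609375, sp=3, e=sp−y=2.390625; I=10.453125, D=e−e_prev=-0.421875; u=1/4·2.390625+0·10.453125+0·(-0.421875)≈0.597656; next y=-1/2·0.609375+1·0.597656≈0.292969
n=4: y≈0.292969, sp=4, e=sp−y≈3.707031; I≈14.160156, D=e−e_prev≈1.316406; u=1/4·3.707031+0·14.160156+0·1.316406≈0.926758; next y=-1/2·0.292969+1·0.926758≈0.780273
n=5: y≈0.780273, sp=4, e=sp−y≈3.219727; I≈17.379883, D=e−e_prev≈-0.487305; u=1/4·3.219727+0·17.379883+0·(-0.487305)≈0.804932; next y=-1/2·0.780273+1·0.804932≈0.414795
n=6: y≈0.414795, sp=4, e=sp−y≈3.585205; I≈20.965088, D=e−e_prev≈0.365479; u=1/4·3.585205+0·20.965088+0·0.365479≈0.896301; next y=-1/2·0.414795+1·0.896301≈0.688904
n=7: y≈0.688904, sp=4, e=sp−y≈3.311096; I≈24.276184, D=e−e_prev≈-0.274109; u=1/4·3.311096+0·24.276184+0·(-0.274109)≈0.827774; next y=-1/2·0.688904+1·0.827774≈0.483322
n=8: y≈0.483322, sp=5, e=sp−y≈4.516678; I≈28.792862, D=e−e_prev≈1.205582; u=1/4·4.516678+0·28.792862+0·1.205582≈1.129169; next y=-1/2·0.483322+1·1.129169≈0.887508
n=9: y≈0.887508, sp=5, e=sp−y≈4.112492; I≈32.905354, D=e−e_prev≈-0.404186; u=1/4·4.112492+0·32.905354+0·(-0.404186)≈1.028123; next y=-1/2·0.887508+1·1.028123≈0.584369
n=10: y≈0.584369, sp=5, e=sp−y≈4.415631; I≈37.320985, D=e−e_prev≈0.303140; u=1/4·4.415631+0·37.320985+0·0.303140≈1.103908; next y=-1/2·0.584369+1·1.103908≈0.811723
n=11: y≈0.811723, sp=5, e=sp−y≈4.188277; I≈41.509261, D=e−e_prev≈-0.227355; u=1/4·4.188277+0·41.509261+0·(-0.227355)≈1.047069; next y=-1/2·0.811723+1·1.047069≈0.641207
n=12: y≈0.641207, sp=5, e=sp−y≈4.358793; I≈45.868054, D=e−e_prev≈0.170516; u=1/4·4.358793+0·45.868054+0·0.170516≈1.089698; next y=-1/2·0.641207+1·1.089698≈0.769094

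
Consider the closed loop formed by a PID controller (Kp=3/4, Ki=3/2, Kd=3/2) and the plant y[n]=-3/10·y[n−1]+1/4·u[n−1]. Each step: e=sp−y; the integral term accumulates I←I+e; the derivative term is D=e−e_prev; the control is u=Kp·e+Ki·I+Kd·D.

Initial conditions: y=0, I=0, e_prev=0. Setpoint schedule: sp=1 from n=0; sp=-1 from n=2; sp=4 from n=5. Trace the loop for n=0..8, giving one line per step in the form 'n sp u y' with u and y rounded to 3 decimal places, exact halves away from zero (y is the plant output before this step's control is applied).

0 1 3.750 0.000
1 1 0.234 0.938
2 -1 -1.415 -0.223
3 -1 -1.080 -0.287
4 -1 -2.632 -0.184
5 4 16.619 -0.603
6 4 -3.125 4.336
7 4 27.846 -2.082
8 4 -8.912 7.586

(exact arithmetic carried between steps; '≈' marks a value shown rounded to 6 d.p. or computed from one; I and e_prev carry over from the previous line; the table rounds u and y to 3 d.p., halves away from zero)
n=0: y=0, sp=1, e=sp−y=1; I=1, D=e−e_prev=1; u=3/4·1+3/2·1+3/2·1=3.75; next y=-3/10·0+1/4·3.75=0.9375
n=1: y=0.9375, sp=1, e=sp−y=0.0625; I=1.0625, D=e−e_prev=-0.9375; u=3/4·0.0625+3/2·1.0625+3/2·(-0.9375)=0.234375; next y=-3/10·0.9375+1/4·0.234375≈-0.222656
n=2: y≈-0.222656, sp=-1, e=sp−y≈-0.777344; I≈0.285156, D=e−e_prev≈-0.839844; u=3/4·(-0.777344)+3/2·0.285156+3/2·(-0.839844)≈-1.415039; next y=-3/10·(-0.222656)+1/4·(-1.415039)≈-0.286963
n=3: y≈-0.286963, sp=-1, e=sp−y≈-0.713037; I≈-0.427881, D=e−e_prev≈0.064307; u=3/4·(-0.713037)+3/2·(-0.427881)+3/2·0.064307≈-1.080139; next y=-3/10·(-0.286963)+1/4·(-1.080139)≈-0.183946
n=4: y≈-0.183946, sp=-1, e=sp−y≈-0.816054; I≈-1.243935, D=e−e_prev≈-0.103017; u=3/4·(-0.816054)+3/2·(-1.243935)+3/2·(-0.103017)≈-2.632468; next y=-3/10·(-0.183946)+1/4·(-2.632468)≈-0.602933
n=5: y≈-0.602933, sp=4, e=sp−y≈4.602933; I≈3.358998, D=e−e_prev≈5.418987; u=3/4·4.602933+3/2·3.358998+3/2·5.418987≈16.619179; next y=-3/10·(-0.602933)+1/4·16.619179≈4.335675
n=6: y≈4.335675, sp=4, e=sp−y≈-0.335675; I≈3.023324, D=e−e_prev≈-4.938608; u=3/4·(-0.335675)+3/2·3.023324+3/2·(-4.938608)≈-3.124682; next y=-3/10·4.335675+1/4·(-3.124682)≈-2.081873
n=7: y≈-2.081873, sp=4, e=sp−y≈6.081873; I≈9.105197, D=e−e_prev≈6.417548; u=3/4·6.081873+3/2·9.105197+3/2·6.417548≈27.845521; next y=-3/10·(-2.081873)+1/4·27.845521≈7.585942
n=8: y≈7.585942, sp=4, e=sp−y≈-3.585942; I≈5.519254, D=e−e_prev≈-9.667815; u=3/4·(-3.585942)+3/2·5.519254+3/2·(-9.667815)≈-8.912298; next y=-3/10·7.585942+1/4·(-8.912298)≈-4.503857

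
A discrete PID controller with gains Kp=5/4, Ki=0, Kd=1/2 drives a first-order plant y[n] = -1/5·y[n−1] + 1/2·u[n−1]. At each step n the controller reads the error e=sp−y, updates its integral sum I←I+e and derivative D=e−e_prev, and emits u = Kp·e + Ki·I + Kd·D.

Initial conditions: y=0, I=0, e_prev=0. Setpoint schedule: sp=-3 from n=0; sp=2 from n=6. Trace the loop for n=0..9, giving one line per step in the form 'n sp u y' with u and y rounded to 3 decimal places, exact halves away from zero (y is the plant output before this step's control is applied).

0 -3 -5.250 0.000
1 -3 0.844 -2.625
2 -3 -6.720 0.947
3 -3 2.934 -3.549
4 -3 -9.334 2.177
5 -3 6.268 -5.103
6 2 -4.822 4.155
7 2 10.250 -3.242
8 2 -9.225 5.774
9 2 15.479 -5.767

(exact arithmetic carried between steps; '≈' marks a value shown rounded to 6 d.p. or computed from one; I and e_prev carry over from the previous line; the table rounds u and y to 3 d.p., halves away from zero)
n=0: y=0, sp=-3, e=sp−y=-3; I=-3, D=e−e_prev=-3; u=5/4·(-3)+0·(-3)+1/2·(-3)=-5.25; next y=-1/5·0+1/2·(-5.25)=-2.625
n=1: y=-2.625, sp=-3, e=sp−y=-0.375; I=-3.375, D=e−e_prev=2.625; u=5/4·(-0.375)+0·(-3.375)+1/2·2.625=0.84375; next y=-1/5·(-2.625)+1/2·0.84375=0.946875
n=2: y=0.946875, sp=-3, e=sp−y=-3.946875; I=-7.321875, D=e−e_prev=-3.571875; u=5/4·(-3.946875)+0·(-7.321875)+1/2·(-3.571875)≈-6.719531; next y=-1/5·0.946875+1/2·(-6.719531)≈-3.549141
n=3: y≈-3.549141, sp=-3, e=sp−y≈0.549141; I≈-6.772734, D=e−e_prev≈4.496016; u=5/4·0.549141+0·(-6.772734)+1/2·4.496016≈2.934434; next y=-1/5·(-3.549141)+1/2·2.934434≈2.177045
n=4: y≈2.177045, sp=-3, e=sp−y≈-5.177045; I≈-11.949779, D=e−e_prev≈-5.726186; u=5/4·(-5.177045)+0·(-11.949779)+1/2·(-5.726186)≈-9.334399; next y=-1/5·2.177045+1/2·(-9.334399)≈-5.102608
n=5: y≈-5.102608, sp=-3, e=sp−y≈2.102608; I≈-9.847171, D=e−e_prev≈7.279653; u=5/4·2.102608+0·(-9.847171)+1/2·7.279653≈6.268087; next y=-1/5·(-5.102608)+1/2·6.268087≈4.154565
n=6: y≈4.154565, sp=2, e=sp−y≈-2.154565; I≈-12.001736, D=e−e_prev≈-4.257174; u=5/4·(-2.154565)+0·(-12.001736)+1/2·(-4.257174)≈-4.821794; next y=-1/5·4.154565+1/2·(-4.821794)≈-3.241810
n=7: y≈-3.241810, sp=2, e=sp−y≈5.241810; I≈-6.759926, D=e−e_prev≈7.396375; u=5/4·5.241810+0·(-6.759926)+1/2·7.396375≈10.250450; next y=-1/5·(-3.241810)+1/2·10.250450≈5.773587
n=8: y≈5.773587, sp=2, e=sp−y≈-3.773587; I≈-10.533513, D=e−e_prev≈-9.015397; u=5/4·(-3.773587)+0·(-10.533513)+1/2·(-9.015397)≈-9.224682; next y=-1/5·5.773587+1/2·(-9.224682)≈-5.767058
n=9: y≈-5.767058, sp=2, e=sp−y≈7.767058; I≈-2.766455, D=e−e_prev≈11.540645; u=5/4·7.767058+0·(-2.766455)+1/2·11.540645≈15.479146; next y=-1/5·(-5.767058)+1/2·15.479146≈8.892984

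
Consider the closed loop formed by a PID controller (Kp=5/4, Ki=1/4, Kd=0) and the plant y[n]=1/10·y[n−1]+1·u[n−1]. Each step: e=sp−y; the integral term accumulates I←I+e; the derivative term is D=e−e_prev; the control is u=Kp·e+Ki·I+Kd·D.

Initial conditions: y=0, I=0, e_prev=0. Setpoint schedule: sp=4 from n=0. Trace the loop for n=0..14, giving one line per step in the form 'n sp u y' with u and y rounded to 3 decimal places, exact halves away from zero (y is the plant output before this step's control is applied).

0 4 6.000 0.000
1 4 -2.000 6.000
2 4 8.600 -1.400
3 4 -4.840 8.460
4 4 12.726 -3.994
5 4 -9.756 12.327
6 4 19.437 -8.524
7 4 -18.095 18.585
8 4 30.491 -16.236
9 4 -32.105 28.867
10 4 48.807 -29.219
11 4 -55.544 45.885
12 4 79.246 -50.956
13 4 -94.674 74.150
14 4 129.902 -87.259

(exact arithmetic carried between steps; '≈' marks a value shown rounded to 6 d.p. or computed from one; I and e_prev carry over from the previous line; the table rounds u and y to 3 d.p., halves away from zero)
n=0: y=0, sp=4, e=sp−y=4; I=4, D=e−e_prev=4; u=5/4·4+1/4·4+0·4=6; next y=1/10·0+1·6=6
n=1: y=6, sp=4, e=sp−y=-2; I=2, D=e−e_prev=-6; u=5/4·(-2)+1/4·2+0·(-6)=-2; next y=1/10·6+1·(-2)=-1.4
n=2: y=-1.4, sp=4, e=sp−y=5.4; I=7.4, D=e−e_prev=7.4; u=5/4·5.4+1/4·7.4+0·7.4=8.6; next y=1/10·(-1.4)+1·8.6=8.46
n=3: y=8.46, sp=4, e=sp−y=-4.46; I=2.94, D=e−e_prev=-9.86; u=5/4·(-4.46)+1/4·2.94+0·(-9.86)=-4.84; next y=1/10·8.46+1·(-4.84)=-3.994
n=4: y=-3.994, sp=4, e=sp−y=7.994; I=10.934, D=e−e_prev=12.454; u=5/4·7.994+1/4·10.934+0·12.454=12.726; next y=1/10·(-3.994)+1·12.726=12.3266
n=5: y=12.3266, sp=4, e=sp−y=-8.3266; I=2.6074, D=e−e_prev=-16.3206; u=5/4·(-8.3266)+1/4·2.6074+0·(-16.3206)=-9.7564; next y=1/10·12.3266+1·(-9.7564)=-8.52374
n=6: y=-8.52374, sp=4, e=sp−y=12.52374; I=15.13114, D=e−e_prev=20.85034; u=5/4·12.52374+1/4·15.13114+0·20.85034=19.43746; next y=1/10·(-8.52374)+1·19.43746=18.585086
n=7: y=18.585086, sp=4, e=sp−y=-14.585086; I=0.546054, D=e−e_prev=-27.108826; u=5/4·(-14.585086)+1/4·0.546054+0·(-27.108826)=-18.094844; next y=1/10·18.585086+1·(-18.094844)≈-16.236335
n=8: y≈-16.236335, sp=4, e=sp−y≈20.236335; I≈20.782389, D=e−e_prev≈34.821421; u=5/4·20.236335+1/4·20.782389+0·34.821421≈30.491017; next y=1/10·(-16.236335)+1·30.491017≈28.867383
n=9: y≈28.867383, sp=4, e=sp−y≈-24.867383; I≈-4.084994, D=e−e_prev≈-45.103718; u=5/4·(-24.867383)+1/4·(-4.084994)+0·(-45.103718)≈-32.105477; next y=1/10·28.867383+1·(-32.105477)≈-29.218739
n=10: y≈-29.218739, sp=4, e=sp−y≈33.218739; I≈29.133745, D=e−e_prev≈58.086122; u=5/4·33.218739+1/4·29.133745+0·58.086122≈48.806860; next y=1/10·(-29.218739)+1·48.806860≈45.884986
n=11: y≈45.884986, sp=4, e=sp−y≈-41.884986; I≈-12.751241, D=e−e_prev≈-75.103725; u=5/4·(-41.884986)+1/4·(-12.751241)+0·(-75.103725)≈-55.544043; next y=1/10·45.884986+1·(-55.544043)≈-50.955544
n=12: y≈-50.955544, sp=4, e=sp−y≈54.955544; I≈42.204303, D=e−e_prev≈96.840530; u=5/4·54.955544+1/4·42.204303+0·96.840530≈79.245506; next y=1/10·(-50.955544)+1·79.245506≈74.149952
n=13: y≈74.149952, sp=4, e=sp−y≈-70.149952; I≈-27.945648, D=e−e_prev≈-125.105496; u=5/4·(-70.149952)+1/4·(-27.945648)+0·(-125.105496)≈-94.673852; next y=1/10·74.149952+1·(-94.673852)≈-87.258857
n=14: y≈-87.258857, sp=4, e=sp−y≈91.258857; I≈63.313208, D=e−e_prev≈161.408808; u=5/4·91.258857+1/4·63.313208+0·161.408808≈129.901873; next y=1/10·(-87.258857)+1·129.901873≈121.175987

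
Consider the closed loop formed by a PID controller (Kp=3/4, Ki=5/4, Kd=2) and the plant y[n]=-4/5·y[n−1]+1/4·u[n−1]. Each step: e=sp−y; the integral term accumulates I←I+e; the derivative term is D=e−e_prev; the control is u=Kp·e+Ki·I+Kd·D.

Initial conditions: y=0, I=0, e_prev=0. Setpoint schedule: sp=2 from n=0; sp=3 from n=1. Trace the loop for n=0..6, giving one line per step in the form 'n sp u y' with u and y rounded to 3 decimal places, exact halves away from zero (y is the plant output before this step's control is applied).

0 2 8.000 0.000
1 3 2.500 2.000
2 3 17.650 -0.975
3 3 -8.001 5.193
4 3 46.980 -6.154
5 3 -55.562 16.669
6 3 148.574 -27.225

(exact arithmetic carried between steps; '≈' marks a value shown rounded to 6 d.p. or computed from one; I and e_prev carry over from the previous line; the table rounds u and y to 3 d.p., halves away from zero)
n=0: y=0, sp=2, e=sp−y=2; I=2, D=e−e_prev=2; u=3/4·2+5/4·2+2·2=8; next y=-4/5·0+1/4·8=2
n=1: y=2, sp=3, e=sp−y=1; I=3, D=e−e_prev=-1; u=3/4·1+5/4·3+2·(-1)=2.5; next y=-4/5·2+1/4·2.5=-0.975
n=2: y=-0.975, sp=3, e=sp−y=3.975; I=6.975, D=e−e_prev=2.975; u=3/4·3.975+5/4·6.975+2·2.975=17.65; next y=-4/5·(-0.975)+1/4·17.65=5.1925
n=3: y=5.1925, sp=3, e=sp−y=-2.1925; I=4.7825, D=e−e_prev=-6.1675; u=3/4·(-2.1925)+5/4·4.7825+2·(-6.1675)=-8.00125; next y=-4/5·5.1925+1/4·(-8.00125)≈-6.154313
n=4: y≈-6.154313, sp=3, e=sp−y≈9.154313; I≈13.936813, D=e−e_prev≈11.346813; u=3/4·9.154313+5/4·13.936813+2·11.346813≈46.980375; next y=-4/5·(-6.154313)+1/4·46.980375≈16.668544
n=5: y≈16.668544, sp=3, e=sp−y≈-13.668544; I≈0.268269, D=e−e_prev≈-22.822856; u=3/4·(-13.668544)+5/4·0.268269+2·(-22.822856)≈-55.561784; next y=-4/5·16.668544+1/4·(-55.561784)≈-27.225281
n=6: y≈-27.225281, sp=3, e=sp−y≈30.225281; I≈30.493550, D=e−e_prev≈43.893825; u=3/4·30.225281+5/4·30.493550+2·43.893825≈148.573548; next y=-4/5·(-27.225281)+1/4·148.573548≈58.923612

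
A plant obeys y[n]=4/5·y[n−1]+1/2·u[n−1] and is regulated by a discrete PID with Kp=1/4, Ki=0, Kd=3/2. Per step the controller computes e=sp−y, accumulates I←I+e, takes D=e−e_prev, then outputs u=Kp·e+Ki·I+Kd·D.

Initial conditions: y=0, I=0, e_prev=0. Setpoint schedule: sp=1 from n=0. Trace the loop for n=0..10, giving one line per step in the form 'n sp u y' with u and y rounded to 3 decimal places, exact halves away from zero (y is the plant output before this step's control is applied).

0 1 1.750 0.000
1 1 -1.281 0.875
2 1 1.459 0.059
3 1 -1.020 0.777
4 1 1.220 0.111
5 1 -0.807 0.699
6 1 1.026 0.156
7 1 -0.632 0.638
8 1 0.867 0.194
9 1 -0.489 0.589
10 1 0.737 0.226

(exact arithmetic carried between steps; '≈' marks a value shown rounded to 6 d.p. or computed from one; I and e_prev carry over from the previous line; the table rounds u and y to 3 d.p., halves away from zero)
n=0: y=0, sp=1, e=sp−y=1; I=1, D=e−e_prev=1; u=1/4·1+0·1+3/2·1=1.75; next y=4/5·0+1/2·1.75=0.875
n=1: y=0.875, sp=1, e=sp−y=0.125; I=1.125, D=e−e_prev=-0.875; u=1/4·0.125+0·1.125+3/2·(-0.875)=-1.28125; next y=4/5·0.875+1/2·(-1.28125)=0.059375
n=2: y=0.059375, sp=1, e=sp−y=0.940625; I=2.065625, D=e−e_prev=0.815625; u=1/4·0.940625+0·2.065625+3/2·0.815625≈1.458594; next y=4/5·0.059375+1/2·1.458594≈0.776797
n=3: y≈0.776797, sp=1, e=sp−y≈0.223203; I≈2.288828, D=e−e_prev≈-0.717422; u=1/4·0.223203+0·2.288828+3/2·(-0.717422)≈-1.020332; next y=4/5·0.776797+1/2·(-1.020332)≈0.111271
n=4: y≈0.111271, sp=1, e=sp−y≈0.888729; I≈3.177557, D=e−e_prev≈0.665525; u=1/4·0.888729+0·3.177557+3/2·0.665525≈1.220470; next y=4/5·0.111271+1/2·1.220470≈0.699252
n=5: y≈0.699252, sp=1, e=sp−y≈0.300748; I≈3.478304, D=e−e_prev≈-0.587981; u=1/4·0.300748+0·3.478304+3/2·(-0.587981)≈-0.806784; next y=4/5·0.699252+1/2·(-0.806784)≈0.156010
n=6: y≈0.156010, sp=1, e=sp−y≈0.843990; I≈4.322295, D=e−e_prev≈0.543243; u=1/4·0.843990+0·4.322295+3/2·0.543243≈1.025861; next y=4/5·0.156010+1/2·1.025861≈0.637738
n=7: y≈0.637738, sp=1, e=sp−y≈0.362262; I≈4.684556, D=e−e_prev≈-0.481729; u=1/4·0.362262+0·4.684556+3/2·(-0.481729)≈-0.632028; next y=4/5·0.637738+1/2·(-0.632028)≈0.194177
n=8: y≈0.194177, sp=1, e=sp−y≈0.805823; I≈5.490379, D=e−e_prev≈0.443562; u=1/4·0.805823+0·5.490379+3/2·0.443562≈0.866798; next y=4/5·0.194177+1/2·0.866798≈0.588741
n=9: y≈0.588741, sp=1, e=sp−y≈0.411259; I≈5.901639, D=e−e_prev≈-0.394564; u=1/4·0.411259+0·5.901639+3/2·(-0.394564)≈-0.489031; next y=4/5·0.588741+1/2·(-0.489031)≈0.226477
n=10: y≈0.226477, sp=1, e=sp−y≈0.773523; I≈6.675162, D=e−e_prev≈0.362263; u=1/4·0.773523+0·6.675162+3/2·0.362263≈0.736776; next y=4/5·0.226477+1/2·0.736776≈0.549570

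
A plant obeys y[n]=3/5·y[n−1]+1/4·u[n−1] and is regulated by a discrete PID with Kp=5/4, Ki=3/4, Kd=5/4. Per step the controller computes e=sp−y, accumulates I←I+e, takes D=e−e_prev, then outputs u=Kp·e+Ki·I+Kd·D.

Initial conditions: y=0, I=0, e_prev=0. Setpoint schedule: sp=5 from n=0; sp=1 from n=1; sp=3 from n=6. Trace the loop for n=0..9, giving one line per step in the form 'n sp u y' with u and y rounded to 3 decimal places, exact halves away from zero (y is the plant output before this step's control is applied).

0 5 16.250 0.000
1 1 -12.453 4.063
2 1 10.728 -0.676
3 1 -3.533 2.276
4 1 5.030 0.483
5 1 -0.284 1.547
6 3 9.378 0.857
7 3 1.118 2.859
8 3 6.534 1.995
9 3 3.492 2.830

(exact arithmetic carried between steps; '≈' marks a value shown rounded to 6 d.p. or computed from one; I and e_prev carry over from the previous line; the table rounds u and y to 3 d.p., halves away from zero)
n=0: y=0, sp=5, e=sp−y=5; I=5, D=e−e_prev=5; u=5/4·5+3/4·5+5/4·5=16.25; next y=3/5·0+1/4·16.25=4.0625
n=1: y=4.0625, sp=1, e=sp−y=-3.0625; I=1.9375, D=e−e_prev=-8.0625; u=5/4·(-3.0625)+3/4·1.9375+5/4·(-8.0625)=-12.453125; next y=3/5·4.0625+1/4·(-12.453125)≈-0.675781
n=2: y≈-0.675781, sp=1, e=sp−y≈1.675781; I≈3.613281, D=e−e_prev≈4.738281; u=5/4·1.675781+3/4·3.613281+5/4·4.738281≈10.727539; next y=3/5·(-0.675781)+1/4·10.727539≈2.276416
n=3: y≈2.276416, sp=1, e=sp−y≈-1.276416; I≈2.336865, D=e−e_prev≈-2.952197; u=5/4·(-1.276416)+3/4·2.336865+5/4·(-2.952197)≈-3.533118; next y=3/5·2.276416+1/4·(-3.533118)≈0.482570
n=4: y≈0.482570, sp=1, e=sp−y≈0.517430; I≈2.854295, D=e−e_prev≈1.793846; u=5/4·0.517430+3/4·2.854295+5/4·1.793846≈5.029816; next y=3/5·0.482570+1/4·5.029816≈1.546996
n=5: y≈1.546996, sp=1, e=sp−y≈-0.546996; I≈2.307299, D=e−e_prev≈-1.064426; u=5/4·(-0.546996)+3/4·2.307299+5/4·(-1.064426)≈-0.283803; next y=3/5·1.546996+1/4·(-0.283803)≈0.857247
n=6: y≈0.857247, sp=3, e=sp−y≈2.142753; I≈4.450052, D=e−e_prev≈2.689749; u=5/4·2.142753+3/4·4.450052+5/4·2.689749≈9.378167; next y=3/5·0.857247+1/4·9.378167≈2.858890
n=7: y≈2.858890, sp=3, e=sp−y≈0.141110; I≈4.591162, D=e−e_prev≈-2.001643; u=5/4·0.141110+3/4·4.591162+5/4·(-2.001643)≈1.117706; next y=3/5·2.858890+1/4·1.117706≈1.994760
n=8: y≈1.994760, sp=3, e=sp−y≈1.005240; I≈5.596402, D=e−e_prev≈0.864130; u=5/4·1.005240+3/4·5.596402+5/4·0.864130≈6.534013; next y=3/5·1.994760+1/4·6.534013≈2.830359
n=9: y≈2.830359, sp=3, e=sp−y≈0.169641; I≈5.766043, D=e−e_prev≈-0.835599; u=5/4·0.169641+3/4·5.766043+5/4·(-0.835599)≈3.492084; next y=3/5·2.830359+1/4·3.492084≈2.571237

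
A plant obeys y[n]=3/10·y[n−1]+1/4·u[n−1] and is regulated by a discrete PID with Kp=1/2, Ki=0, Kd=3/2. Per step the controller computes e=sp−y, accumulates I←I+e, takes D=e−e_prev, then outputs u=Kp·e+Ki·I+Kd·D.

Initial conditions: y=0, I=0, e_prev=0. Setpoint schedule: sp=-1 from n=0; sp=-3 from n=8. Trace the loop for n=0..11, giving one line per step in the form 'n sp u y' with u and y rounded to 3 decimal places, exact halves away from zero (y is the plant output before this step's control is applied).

(exact arithmetic carried between steps; '≈' marks a value shown rounded to 6 d.p. or computed from one; I and e_prev carry over from the previous line; the table rounds u and y to 3 d.p., halves away from zero)
n=0: y=0, sp=-1, e=sp−y=-1; I=-1, D=e−e_prev=-1; u=1/2·(-1)+0·(-1)+3/2·(-1)=-2; next y=3/10·0+1/4·(-2)=-0.5
n=1: y=-0.5, sp=-1, e=sp−y=-0.5; I=-1.5, D=e−e_prev=0.5; u=1/2·(-0.5)+0·(-1.5)+3/2·0.5=0.5; next y=3/10·(-0.5)+1/4·0.5=-0.025
n=2: y=-0.025, sp=-1, e=sp−y=-0.975; I=-2.475, D=e−e_prev=-0.475; u=1/2·(-0.975)+0·(-2.475)+3/2·(-0.475)=-1.2; next y=3/10·(-0.025)+1/4·(-1.2)=-0.3075
n=3: y=-0.3075, sp=-1, e=sp−y=-0.6925; I=-3.1675, D=e−e_prev=0.2825; u=1/2·(-0.6925)+0·(-3.1675)+3/2·0.2825=0.0775; next y=3/10·(-0.3075)+1/4·0.0775=-0.072875
n=4: y=-0.072875, sp=-1, e=sp−y=-0.927125; I=-4.094625, D=e−e_prev=-0.234625; u=1/2·(-0.927125)+0·(-4.094625)+3/2·(-0.234625)=-0.8155; next y=3/10·(-0.072875)+1/4·(-0.8155)≈-0.225738
n=5: y≈-0.225738, sp=-1, e=sp−y≈-0.774263; I≈-4.868888, D=e−e_prev≈0.152863; u=1/2·(-0.774263)+0·(-4.868888)+3/2·0.152863≈-0.157838; next y=3/10·(-0.225738)+1/4·(-0.157838)≈-0.107181
n=6: y≈-0.107181, sp=-1, e=sp−y≈-0.892819; I≈-5.761707, D=e−e_prev≈-0.118557; u=1/2·(-0.892819)+0·(-5.761707)+3/2·(-0.118557)≈-0.624245; next y=3/10·(-0.107181)+1/4·(-0.624245)≈-0.188215
n=7: y≈-0.188215, sp=-1, e=sp−y≈-0.811785; I≈-6.573491, D=e−e_prev≈0.081035; u=1/2·(-0.811785)+0·(-6.573491)+3/2·0.081035≈-0.284340; next y=3/10·(-0.188215)+1/4·(-0.284340)≈-0.127550
n=8: y≈-0.127550, sp=-3, e=sp−y≈-2.872450; I≈-9.445942, D=e−e_prev≈-2.060666; u=1/2·(-2.872450)+0·(-9.445942)+3/2·(-2.060666)≈-4.527224; next y=3/10·(-0.127550)+1/4·(-4.527224)≈-1.170071
n=9: y≈-1.170071, sp=-3, e=sp−y≈-1.829929; I≈-11.275871, D=e−e_prev≈1.042521; u=1/2·(-1.829929)+0·(-11.275871)+3/2·1.042521≈0.648817; next y=3/10·(-1.170071)+1/4·0.648817≈-0.188817
n=10: y≈-0.188817, sp=-3, e=sp−y≈-2.811183; I≈-14.087054, D=e−e_prev≈-0.981254; u=1/2·(-2.811183)+0·(-14.087054)+3/2·(-0.981254)≈-2.877472; next y=3/10·(-0.188817)+1/4·(-2.877472)≈-0.776013
n=11: y≈-0.776013, sp=-3, e=sp−y≈-2.223987; I≈-16.311041, D=e−e_prev≈0.587196; u=1/2·(-2.223987)+0·(-16.311041)+3/2·0.587196≈-0.231199; next y=3/10·(-0.776013)+1/4·(-0.231199)≈-0.290604

0 -1 -2.000 0.000
1 -1 0.500 -0.500
2 -1 -1.200 -0.025
3 -1 0.078 -0.308
4 -1 -0.816 -0.073
5 -1 -0.158 -0.226
6 -1 -0.624 -0.107
7 -1 -0.284 -0.188
8 -3 -4.527 -0.128
9 -3 0.649 -1.170
10 -3 -2.877 -0.189
11 -3 -0.231 -0.776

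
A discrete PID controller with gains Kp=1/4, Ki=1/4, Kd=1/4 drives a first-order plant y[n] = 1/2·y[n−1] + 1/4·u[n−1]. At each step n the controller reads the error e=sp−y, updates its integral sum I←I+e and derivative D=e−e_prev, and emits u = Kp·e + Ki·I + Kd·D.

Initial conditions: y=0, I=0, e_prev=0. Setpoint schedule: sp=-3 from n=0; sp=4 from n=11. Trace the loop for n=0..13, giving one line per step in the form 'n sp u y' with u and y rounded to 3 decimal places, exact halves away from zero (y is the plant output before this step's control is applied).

(exact arithmetic carried between steps; '≈' marks a value shown rounded to 6 d.p. or computed from one; I and e_prev carry over from the previous line; the table rounds u and y to 3 d.p., halves away from zero)
n=0: y=0, sp=-3, e=sp−y=-3; I=-3, D=e−e_prev=-3; u=1/4·(-3)+1/4·(-3)+1/4·(-3)=-2.25; next y=1/2·0+1/4·(-2.25)=-0.5625
n=1: y=-0.5625, sp=-3, e=sp−y=-2.4375; I=-5.4375, D=e−e_prev=0.5625; u=1/4·(-2.4375)+1/4·(-5.4375)+1/4·0.5625=-1.828125; next y=1/2·(-0.5625)+1/4·(-1.828125)≈-0.738281
n=2: y≈-0.738281, sp=-3, e=sp−y≈-2.261719; I≈-7.699219, D=e−e_prev≈0.175781; u=1/4·(-2.261719)+1/4·(-7.699219)+1/4·0.175781≈-2.446289; next y=1/2·(-0.738281)+1/4·(-2.446289)≈-0.980713
n=3: y≈-0.980713, sp=-3, e=sp−y≈-2.019287; I≈-9.718506, D=e−e_prev≈0.242432; u=1/4·(-2.019287)+1/4·(-9.718506)+1/4·0.242432≈-2.873840; next y=1/2·(-0.980713)+1/4·(-2.873840)≈-1.208817
n=4: y≈-1.208817, sp=-3, e=sp−y≈-1.791183; I≈-11.509689, D=e−e_prev≈0.228104; u=1/4·(-1.791183)+1/4·(-11.509689)+1/4·0.228104≈-3.268192; next y=1/2·(-1.208817)+1/4·(-3.268192)≈-1.421456
n=5: y≈-1.421456, sp=-3, e=sp−y≈-1.578544; I≈-13.088233, D=e−e_prev≈0.212640; u=1/4·(-1.578544)+1/4·(-13.088233)+1/4·0.212640≈-3.613534; next y=1/2·(-1.421456)+1/4·(-3.613534)≈-1.614112
n=6: y≈-1.614112, sp=-3, e=sp−y≈-1.385888; I≈-14.474121, D=e−e_prev≈0.192655; u=1/4·(-1.385888)+1/4·(-14.474121)+1/4·0.192655≈-3.916839; next y=1/2·(-1.614112)+1/4·(-3.916839)≈-1.786265
n=7: y≈-1.786265, sp=-3, e=sp−y≈-1.213735; I≈-15.687856, D=e−e_prev≈0.172154; u=1/4·(-1.213735)+1/4·(-15.687856)+1/4·0.172154≈-4.182359; next y=1/2·(-1.786265)+1/4·(-4.182359)≈-1.938723
n=8: y≈-1.938723, sp=-3, e=sp−y≈-1.061277; I≈-16.749133, D=e−e_prev≈0.152457; u=1/4·(-1.061277)+1/4·(-16.749133)+1/4·0.152457≈-4.414488; next y=1/2·(-1.938723)+1/4·(-4.414488)≈-2.072983
n=9: y≈-2.072983, sp=-3, e=sp−y≈-0.927017; I≈-17.676150, D=e−e_prev≈0.134261; u=1/4·(-0.927017)+1/4·(-17.676150)+1/4·0.134261≈-4.617226; next y=1/2·(-2.072983)+1/4·(-4.617226)≈-2.190798
n=10: y≈-2.190798, sp=-3, e=sp−y≈-0.809202; I≈-18.485352, D=e−e_prev≈0.117815; u=1/4·(-0.809202)+1/4·(-18.485352)+1/4·0.117815≈-4.794185; next y=1/2·(-2.190798)+1/4·(-4.794185)≈-2.293945
n=11: y≈-2.293945, sp=4, e=sp−y≈6.293945; I≈-12.191406, D=e−e_prev≈7.103147; u=1/4·6.293945+1/4·(-12.191406)+1/4·7.103147≈0.301422; next y=1/2·(-2.293945)+1/4·0.301422≈-1.071617
n=12: y≈-1.071617, sp=4, e=sp−y≈5.071617; I≈-7.119789, D=e−e_prev≈-1.222328; u=1/4·5.071617+1/4·(-7.119789)+1/4·(-1.222328)≈-0.817625; next y=1/2·(-1.071617)+1/4·(-0.817625)≈-0.740215
n=13: y≈-0.740215, sp=4, e=sp−y≈4.740215; I≈-2.379574, D=e−e_prev≈-0.331402; u=1/4·4.740215+1/4·(-2.379574)+1/4·(-0.331402)≈0.507310; next y=1/2·(-0.740215)+1/4·0.507310≈-0.243280

0 -3 -2.250 0.000
1 -3 -1.828 -0.563
2 -3 -2.446 -0.738
3 -3 -2.874 -0.981
4 -3 -3.268 -1.209
5 -3 -3.614 -1.421
6 -3 -3.917 -1.614
7 -3 -4.182 -1.786
8 -3 -4.414 -1.939
9 -3 -4.617 -2.073
10 -3 -4.794 -2.191
11 4 0.301 -2.294
12 4 -0.818 -1.072
13 4 0.507 -0.740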